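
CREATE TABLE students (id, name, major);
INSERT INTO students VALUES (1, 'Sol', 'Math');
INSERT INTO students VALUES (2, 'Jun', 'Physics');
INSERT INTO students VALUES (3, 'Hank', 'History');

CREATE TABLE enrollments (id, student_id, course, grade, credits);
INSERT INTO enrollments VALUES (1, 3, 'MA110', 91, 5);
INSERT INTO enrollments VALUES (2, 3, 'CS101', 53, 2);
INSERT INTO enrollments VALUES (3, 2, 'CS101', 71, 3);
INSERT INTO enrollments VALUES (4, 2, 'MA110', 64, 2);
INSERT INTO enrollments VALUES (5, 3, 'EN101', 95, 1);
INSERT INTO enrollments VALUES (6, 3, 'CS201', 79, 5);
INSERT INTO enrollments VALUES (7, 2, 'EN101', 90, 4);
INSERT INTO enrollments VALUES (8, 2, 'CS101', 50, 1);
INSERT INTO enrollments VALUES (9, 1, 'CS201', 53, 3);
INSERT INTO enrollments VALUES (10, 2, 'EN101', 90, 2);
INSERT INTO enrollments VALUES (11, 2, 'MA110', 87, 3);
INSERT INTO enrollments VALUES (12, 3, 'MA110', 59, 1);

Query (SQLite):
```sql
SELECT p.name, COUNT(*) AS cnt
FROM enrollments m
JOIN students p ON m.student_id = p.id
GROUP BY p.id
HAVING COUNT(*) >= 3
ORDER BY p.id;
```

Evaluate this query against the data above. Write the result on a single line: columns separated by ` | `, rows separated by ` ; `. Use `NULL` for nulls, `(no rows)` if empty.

Join each enrollments row to its students via student_id.
Group joined rows by students.id; compute COUNT(*) per group.
HAVING: keep groups with count ≥ 3.
  1: ids {9} → COUNT(*)=1
  2: ids {3, 4, 7, 8, 10, 11} → COUNT(*)=6
  3: ids {1, 2, 5, 6, 12} → COUNT(*)=5

Jun | 6 ; Hank | 5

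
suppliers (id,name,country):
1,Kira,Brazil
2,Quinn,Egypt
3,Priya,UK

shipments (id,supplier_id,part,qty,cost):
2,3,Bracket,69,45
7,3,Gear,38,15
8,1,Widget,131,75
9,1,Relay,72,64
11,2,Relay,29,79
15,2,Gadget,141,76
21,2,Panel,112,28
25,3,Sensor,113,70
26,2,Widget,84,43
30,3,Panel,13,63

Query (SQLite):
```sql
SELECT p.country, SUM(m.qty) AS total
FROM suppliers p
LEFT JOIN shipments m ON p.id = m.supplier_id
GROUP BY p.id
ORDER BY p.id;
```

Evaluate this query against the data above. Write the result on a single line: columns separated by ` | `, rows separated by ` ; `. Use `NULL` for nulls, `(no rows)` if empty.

Brazil | 203 ; Egypt | 366 ; UK | 233

LEFT JOIN keeps every suppliers row; unmatched ones get NULL for shipments columns.
Group by suppliers.id and compute SUM(m.qty). SUM over an all-NULL group is NULL.
  1: ids {8, 9} → SUM(m.qty)=203
  2: ids {11, 15, 21, 26} → SUM(m.qty)=366
  3: ids {2, 7, 25, 30} → SUM(m.qty)=233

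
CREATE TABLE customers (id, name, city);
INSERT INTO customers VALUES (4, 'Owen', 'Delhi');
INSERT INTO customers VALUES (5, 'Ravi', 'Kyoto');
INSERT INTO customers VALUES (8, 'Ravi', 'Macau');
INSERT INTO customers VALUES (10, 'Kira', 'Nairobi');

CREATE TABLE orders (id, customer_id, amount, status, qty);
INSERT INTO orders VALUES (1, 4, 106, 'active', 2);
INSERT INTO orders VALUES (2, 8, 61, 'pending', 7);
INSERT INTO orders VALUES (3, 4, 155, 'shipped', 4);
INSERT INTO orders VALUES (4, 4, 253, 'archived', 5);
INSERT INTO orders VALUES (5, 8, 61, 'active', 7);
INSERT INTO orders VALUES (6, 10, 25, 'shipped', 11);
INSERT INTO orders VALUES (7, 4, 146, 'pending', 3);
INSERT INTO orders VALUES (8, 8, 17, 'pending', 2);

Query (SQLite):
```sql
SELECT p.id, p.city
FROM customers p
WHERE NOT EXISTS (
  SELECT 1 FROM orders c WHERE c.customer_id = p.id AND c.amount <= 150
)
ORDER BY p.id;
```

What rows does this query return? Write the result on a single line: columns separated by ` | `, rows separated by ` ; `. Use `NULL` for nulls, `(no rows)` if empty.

5 | Kyoto

For each customers row, check whether any orders with matching customer_id has amount <= 150.
Keep rows where that is false.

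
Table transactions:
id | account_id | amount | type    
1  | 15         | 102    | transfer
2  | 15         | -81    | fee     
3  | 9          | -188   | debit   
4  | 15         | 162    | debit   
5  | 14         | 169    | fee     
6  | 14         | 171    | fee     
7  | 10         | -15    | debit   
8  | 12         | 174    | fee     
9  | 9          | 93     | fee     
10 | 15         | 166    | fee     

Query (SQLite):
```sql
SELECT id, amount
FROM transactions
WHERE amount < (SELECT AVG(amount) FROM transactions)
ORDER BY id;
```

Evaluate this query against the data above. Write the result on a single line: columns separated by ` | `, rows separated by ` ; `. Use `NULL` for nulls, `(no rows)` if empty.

2 | -81 ; 3 | -188 ; 7 | -15

Scalar subquery: AVG(amount) over all transactions rows = 75.3.
Keep rows where amount < that value.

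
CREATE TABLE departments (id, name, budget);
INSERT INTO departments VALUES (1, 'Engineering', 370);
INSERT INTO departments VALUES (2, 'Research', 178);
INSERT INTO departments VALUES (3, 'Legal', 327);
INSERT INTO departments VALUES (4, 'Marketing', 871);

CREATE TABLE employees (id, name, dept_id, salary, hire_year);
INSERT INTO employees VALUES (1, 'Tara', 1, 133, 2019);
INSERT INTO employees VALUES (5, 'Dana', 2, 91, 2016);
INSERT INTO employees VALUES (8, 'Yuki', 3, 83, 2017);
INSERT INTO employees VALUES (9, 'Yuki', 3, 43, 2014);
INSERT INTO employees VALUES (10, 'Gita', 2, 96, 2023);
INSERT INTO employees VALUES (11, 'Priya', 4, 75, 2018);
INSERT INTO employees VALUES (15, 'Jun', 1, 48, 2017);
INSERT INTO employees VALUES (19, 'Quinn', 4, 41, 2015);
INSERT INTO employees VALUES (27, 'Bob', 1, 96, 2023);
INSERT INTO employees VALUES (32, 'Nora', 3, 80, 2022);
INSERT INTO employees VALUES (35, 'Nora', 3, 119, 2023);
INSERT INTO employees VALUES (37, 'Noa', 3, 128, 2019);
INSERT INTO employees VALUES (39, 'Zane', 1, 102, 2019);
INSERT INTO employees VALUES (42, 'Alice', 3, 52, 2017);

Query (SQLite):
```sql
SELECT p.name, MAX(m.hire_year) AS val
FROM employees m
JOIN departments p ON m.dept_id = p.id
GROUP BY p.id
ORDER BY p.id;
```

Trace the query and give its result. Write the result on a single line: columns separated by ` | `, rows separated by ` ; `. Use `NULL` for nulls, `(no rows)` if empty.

Join each employees row to its departments via dept_id.
Group joined rows by departments.id; compute MAX(m.hire_year) per group.
  1: ids {1, 15, 27, 39} → MAX(m.hire_year)=2023
  2: ids {5, 10} → MAX(m.hire_year)=2023
  3: ids {8, 9, 32, 35, 37, 42} → MAX(m.hire_year)=2023
  4: ids {11, 19} → MAX(m.hire_year)=2018

Engineering | 2023 ; Research | 2023 ; Legal | 2023 ; Marketing | 2018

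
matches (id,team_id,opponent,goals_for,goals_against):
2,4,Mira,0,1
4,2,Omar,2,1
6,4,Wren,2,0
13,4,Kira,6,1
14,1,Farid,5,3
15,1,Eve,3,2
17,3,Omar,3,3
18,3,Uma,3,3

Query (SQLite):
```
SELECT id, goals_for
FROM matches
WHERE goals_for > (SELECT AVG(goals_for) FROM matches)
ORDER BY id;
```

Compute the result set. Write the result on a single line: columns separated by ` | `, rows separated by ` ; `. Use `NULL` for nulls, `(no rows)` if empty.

13 | 6 ; 14 | 5

Scalar subquery: AVG(goals_for) over all matches rows = 3.0.
Keep rows where goals_for > that value.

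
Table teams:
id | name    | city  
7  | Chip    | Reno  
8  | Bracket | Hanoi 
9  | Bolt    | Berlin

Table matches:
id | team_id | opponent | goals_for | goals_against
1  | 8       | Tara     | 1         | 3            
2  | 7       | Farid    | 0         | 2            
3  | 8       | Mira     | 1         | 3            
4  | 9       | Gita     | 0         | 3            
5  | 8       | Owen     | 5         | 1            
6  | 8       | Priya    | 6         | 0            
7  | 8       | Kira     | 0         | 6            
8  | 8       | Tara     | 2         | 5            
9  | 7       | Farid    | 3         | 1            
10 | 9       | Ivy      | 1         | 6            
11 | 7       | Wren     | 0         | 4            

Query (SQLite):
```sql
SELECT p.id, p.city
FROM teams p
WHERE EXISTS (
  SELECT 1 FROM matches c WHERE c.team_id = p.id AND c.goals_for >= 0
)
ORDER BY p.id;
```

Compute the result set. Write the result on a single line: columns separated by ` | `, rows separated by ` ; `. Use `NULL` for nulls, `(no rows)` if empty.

7 | Reno ; 8 | Hanoi ; 9 | Berlin

For each teams row, check whether any matches with matching team_id has goals_for >= 0.
Keep rows where that is true.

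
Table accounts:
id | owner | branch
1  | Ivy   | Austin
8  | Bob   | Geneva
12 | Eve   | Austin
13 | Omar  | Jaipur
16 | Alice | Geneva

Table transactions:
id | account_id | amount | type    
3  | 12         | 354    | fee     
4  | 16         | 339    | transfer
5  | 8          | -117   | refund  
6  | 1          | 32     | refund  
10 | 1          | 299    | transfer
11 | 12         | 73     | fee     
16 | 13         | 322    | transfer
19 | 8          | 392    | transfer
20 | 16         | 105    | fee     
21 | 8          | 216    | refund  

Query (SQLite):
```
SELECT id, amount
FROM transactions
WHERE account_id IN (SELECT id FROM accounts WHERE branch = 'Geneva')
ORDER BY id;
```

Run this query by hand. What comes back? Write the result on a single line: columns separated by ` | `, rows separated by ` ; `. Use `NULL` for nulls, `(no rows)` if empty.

4 | 339 ; 5 | -117 ; 19 | 392 ; 20 | 105 ; 21 | 216

Inner query: accounts.id where branch = 'Geneva'.
Outer: keep transactions rows whose account_id is in that set.
Inner query → {8, 16}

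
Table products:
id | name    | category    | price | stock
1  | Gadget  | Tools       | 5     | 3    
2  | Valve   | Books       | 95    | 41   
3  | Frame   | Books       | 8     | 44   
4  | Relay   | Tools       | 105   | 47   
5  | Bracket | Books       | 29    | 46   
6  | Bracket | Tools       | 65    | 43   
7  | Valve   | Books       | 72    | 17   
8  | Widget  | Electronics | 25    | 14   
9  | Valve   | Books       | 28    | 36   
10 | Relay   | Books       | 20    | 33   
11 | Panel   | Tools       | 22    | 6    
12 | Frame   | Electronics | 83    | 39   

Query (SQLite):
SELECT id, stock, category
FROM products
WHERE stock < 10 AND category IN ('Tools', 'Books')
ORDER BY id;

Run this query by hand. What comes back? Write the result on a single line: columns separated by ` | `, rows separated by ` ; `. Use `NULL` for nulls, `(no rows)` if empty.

stock < 10: ids {1, 11}
category IN ('Tools', 'Books'): ids {1, 2, 3, 4, 5, 6, 7, 9, 10, 11}
Combine with AND.

1 | 3 | Tools ; 11 | 6 | Tools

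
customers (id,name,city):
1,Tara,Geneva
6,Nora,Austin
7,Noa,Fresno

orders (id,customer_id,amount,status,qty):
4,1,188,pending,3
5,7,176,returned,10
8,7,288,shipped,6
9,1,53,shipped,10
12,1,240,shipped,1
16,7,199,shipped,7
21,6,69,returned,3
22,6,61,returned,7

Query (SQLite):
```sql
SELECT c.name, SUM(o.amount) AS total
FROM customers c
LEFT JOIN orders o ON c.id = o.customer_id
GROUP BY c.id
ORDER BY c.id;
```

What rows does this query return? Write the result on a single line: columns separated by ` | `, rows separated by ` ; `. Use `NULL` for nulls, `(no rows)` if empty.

Tara | 481 ; Nora | 130 ; Noa | 663

LEFT JOIN keeps every customers row; unmatched ones get NULL for orders columns.
Group by customers.id and compute SUM(o.amount). SUM over an all-NULL group is NULL.
  1: ids {4, 9, 12} → SUM(o.amount)=481
  6: ids {21, 22} → SUM(o.amount)=130
  7: ids {5, 8, 16} → SUM(o.amount)=663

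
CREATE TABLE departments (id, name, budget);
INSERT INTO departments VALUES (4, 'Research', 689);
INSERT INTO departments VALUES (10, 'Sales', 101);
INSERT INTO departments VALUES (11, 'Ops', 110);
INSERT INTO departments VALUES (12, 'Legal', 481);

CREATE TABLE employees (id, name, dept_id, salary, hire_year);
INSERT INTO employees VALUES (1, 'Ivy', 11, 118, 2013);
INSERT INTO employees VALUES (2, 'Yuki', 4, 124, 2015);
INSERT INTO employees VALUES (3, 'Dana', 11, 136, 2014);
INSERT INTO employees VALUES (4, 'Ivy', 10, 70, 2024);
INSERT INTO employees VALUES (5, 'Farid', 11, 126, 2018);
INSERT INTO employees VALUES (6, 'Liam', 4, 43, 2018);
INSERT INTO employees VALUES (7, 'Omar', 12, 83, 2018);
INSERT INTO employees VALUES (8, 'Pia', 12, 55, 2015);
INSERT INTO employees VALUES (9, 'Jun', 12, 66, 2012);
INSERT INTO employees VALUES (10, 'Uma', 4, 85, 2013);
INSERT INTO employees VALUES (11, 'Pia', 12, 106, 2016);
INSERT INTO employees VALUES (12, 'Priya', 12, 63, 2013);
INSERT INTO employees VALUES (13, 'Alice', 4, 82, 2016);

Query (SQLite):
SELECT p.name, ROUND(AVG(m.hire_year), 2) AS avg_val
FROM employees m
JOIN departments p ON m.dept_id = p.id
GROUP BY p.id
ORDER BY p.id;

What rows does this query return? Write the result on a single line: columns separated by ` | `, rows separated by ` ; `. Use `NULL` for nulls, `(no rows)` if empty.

Join each employees row to its departments via dept_id.
Group joined rows by departments.id; compute ROUND(AVG(m.hire_year), 2) per group.
  4: ids {2, 6, 10, 13} → ROUND(AVG(m.hire_year), 2)=2015.5
  10: ids {4} → ROUND(AVG(m.hire_year), 2)=2024
  11: ids {1, 3, 5} → ROUND(AVG(m.hire_year), 2)=2015
  12: ids {7, 8, 9, 11, 12} → ROUND(AVG(m.hire_year), 2)=2014.8

Research | 2015.5 ; Sales | 2024 ; Ops | 2015 ; Legal | 2014.8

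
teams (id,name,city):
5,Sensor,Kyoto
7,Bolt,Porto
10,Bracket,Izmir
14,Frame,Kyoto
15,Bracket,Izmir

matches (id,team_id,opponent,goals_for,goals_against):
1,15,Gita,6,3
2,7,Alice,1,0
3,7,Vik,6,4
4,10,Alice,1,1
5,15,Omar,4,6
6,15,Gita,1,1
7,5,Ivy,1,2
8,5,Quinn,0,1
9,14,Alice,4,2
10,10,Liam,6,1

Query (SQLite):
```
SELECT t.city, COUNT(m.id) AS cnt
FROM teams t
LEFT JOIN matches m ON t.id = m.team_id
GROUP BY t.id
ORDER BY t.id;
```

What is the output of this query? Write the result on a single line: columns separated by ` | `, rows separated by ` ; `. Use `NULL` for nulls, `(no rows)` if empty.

LEFT JOIN keeps every teams row; unmatched ones get NULL for matches columns.
Group by teams.id and compute COUNT(m.id). COUNT(col) of an all-NULL group is 0.
  5: ids {7, 8} → COUNT(m.id)=2
  7: ids {2, 3} → COUNT(m.id)=2
  10: ids {4, 10} → COUNT(m.id)=2
  14: ids {9} → COUNT(m.id)=1
  15: ids {1, 5, 6} → COUNT(m.id)=3

Kyoto | 2 ; Porto | 2 ; Izmir | 2 ; Kyoto | 1 ; Izmir | 3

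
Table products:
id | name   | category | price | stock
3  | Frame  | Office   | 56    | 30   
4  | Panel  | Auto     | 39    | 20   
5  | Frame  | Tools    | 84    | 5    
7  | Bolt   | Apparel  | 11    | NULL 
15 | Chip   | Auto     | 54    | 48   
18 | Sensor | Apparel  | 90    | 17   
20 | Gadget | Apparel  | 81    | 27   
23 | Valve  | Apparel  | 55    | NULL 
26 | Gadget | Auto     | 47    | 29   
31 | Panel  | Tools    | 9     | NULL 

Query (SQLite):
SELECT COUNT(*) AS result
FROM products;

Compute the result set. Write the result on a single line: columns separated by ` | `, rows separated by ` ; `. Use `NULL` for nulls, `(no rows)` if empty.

10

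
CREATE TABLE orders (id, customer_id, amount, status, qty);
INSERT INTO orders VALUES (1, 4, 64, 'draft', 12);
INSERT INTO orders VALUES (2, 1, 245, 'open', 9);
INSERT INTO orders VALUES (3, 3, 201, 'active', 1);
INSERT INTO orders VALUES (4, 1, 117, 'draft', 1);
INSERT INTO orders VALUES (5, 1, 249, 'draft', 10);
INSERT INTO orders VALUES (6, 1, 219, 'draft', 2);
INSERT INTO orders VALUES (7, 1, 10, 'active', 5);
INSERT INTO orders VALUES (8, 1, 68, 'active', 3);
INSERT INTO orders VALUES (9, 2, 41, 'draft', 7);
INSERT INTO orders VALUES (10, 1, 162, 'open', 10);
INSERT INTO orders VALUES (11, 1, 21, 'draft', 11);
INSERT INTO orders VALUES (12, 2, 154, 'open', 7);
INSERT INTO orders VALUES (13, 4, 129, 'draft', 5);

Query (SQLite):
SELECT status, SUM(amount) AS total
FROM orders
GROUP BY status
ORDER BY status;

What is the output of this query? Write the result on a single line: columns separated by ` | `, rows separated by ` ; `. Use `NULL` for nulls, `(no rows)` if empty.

Partition orders by status; compute SUM(amount) within each group.
  active: ids {3, 7, 8} → SUM(amount)=279
  draft: ids {1, 4, 5, 6, 9, 11, 13} → SUM(amount)=840
  open: ids {2, 10, 12} → SUM(amount)=561

active | 279 ; draft | 840 ; open | 561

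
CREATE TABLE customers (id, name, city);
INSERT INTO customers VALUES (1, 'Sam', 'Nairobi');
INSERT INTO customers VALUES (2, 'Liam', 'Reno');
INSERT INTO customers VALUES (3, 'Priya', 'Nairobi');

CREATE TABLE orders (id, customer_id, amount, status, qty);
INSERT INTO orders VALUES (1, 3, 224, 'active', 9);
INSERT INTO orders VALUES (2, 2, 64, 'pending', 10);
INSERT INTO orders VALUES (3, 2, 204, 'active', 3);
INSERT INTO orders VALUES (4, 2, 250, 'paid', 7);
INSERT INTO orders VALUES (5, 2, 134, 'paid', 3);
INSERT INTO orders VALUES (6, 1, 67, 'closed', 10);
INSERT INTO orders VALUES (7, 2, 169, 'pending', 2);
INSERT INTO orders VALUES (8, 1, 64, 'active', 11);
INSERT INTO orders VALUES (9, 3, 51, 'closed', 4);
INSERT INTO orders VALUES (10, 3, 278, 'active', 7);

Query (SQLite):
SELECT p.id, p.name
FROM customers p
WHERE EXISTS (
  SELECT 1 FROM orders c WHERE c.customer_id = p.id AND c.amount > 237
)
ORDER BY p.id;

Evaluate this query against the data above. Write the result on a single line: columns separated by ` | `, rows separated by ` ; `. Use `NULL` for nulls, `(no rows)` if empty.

2 | Liam ; 3 | Priya

For each customers row, check whether any orders with matching customer_id has amount > 237.
Keep rows where that is true.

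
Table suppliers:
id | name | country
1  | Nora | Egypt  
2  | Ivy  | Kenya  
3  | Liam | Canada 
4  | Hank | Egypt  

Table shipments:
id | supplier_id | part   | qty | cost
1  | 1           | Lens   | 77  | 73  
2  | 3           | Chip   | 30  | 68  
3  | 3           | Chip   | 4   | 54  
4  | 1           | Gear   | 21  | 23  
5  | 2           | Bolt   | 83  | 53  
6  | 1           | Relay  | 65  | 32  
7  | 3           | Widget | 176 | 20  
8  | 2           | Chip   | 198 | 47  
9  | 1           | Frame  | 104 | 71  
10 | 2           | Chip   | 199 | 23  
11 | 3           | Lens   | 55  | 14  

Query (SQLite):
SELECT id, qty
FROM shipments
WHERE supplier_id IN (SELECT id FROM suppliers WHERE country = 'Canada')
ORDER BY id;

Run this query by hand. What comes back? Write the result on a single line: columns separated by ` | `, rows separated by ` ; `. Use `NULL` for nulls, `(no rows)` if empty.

2 | 30 ; 3 | 4 ; 7 | 176 ; 11 | 55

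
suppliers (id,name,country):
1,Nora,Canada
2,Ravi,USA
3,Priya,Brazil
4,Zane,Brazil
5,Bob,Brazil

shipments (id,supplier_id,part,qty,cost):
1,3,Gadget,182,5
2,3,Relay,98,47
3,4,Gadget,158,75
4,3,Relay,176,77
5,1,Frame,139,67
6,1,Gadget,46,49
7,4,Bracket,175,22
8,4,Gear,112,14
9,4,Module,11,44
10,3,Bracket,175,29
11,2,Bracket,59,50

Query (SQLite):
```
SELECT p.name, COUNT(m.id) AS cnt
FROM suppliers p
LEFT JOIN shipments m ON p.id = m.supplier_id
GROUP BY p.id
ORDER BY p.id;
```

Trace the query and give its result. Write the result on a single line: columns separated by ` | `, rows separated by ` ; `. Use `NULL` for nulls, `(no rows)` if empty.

Nora | 2 ; Ravi | 1 ; Priya | 4 ; Zane | 4 ; Bob | 0

LEFT JOIN keeps every suppliers row; unmatched ones get NULL for shipments columns.
Group by suppliers.id and compute COUNT(m.id). COUNT(col) of an all-NULL group is 0.
  1: ids {5, 6} → COUNT(m.id)=2
  2: ids {11} → COUNT(m.id)=1
  3: ids {1, 2, 4, 10} → COUNT(m.id)=4
  4: ids {3, 7, 8, 9} → COUNT(m.id)=4
  5: ids {—} → COUNT(m.id)=0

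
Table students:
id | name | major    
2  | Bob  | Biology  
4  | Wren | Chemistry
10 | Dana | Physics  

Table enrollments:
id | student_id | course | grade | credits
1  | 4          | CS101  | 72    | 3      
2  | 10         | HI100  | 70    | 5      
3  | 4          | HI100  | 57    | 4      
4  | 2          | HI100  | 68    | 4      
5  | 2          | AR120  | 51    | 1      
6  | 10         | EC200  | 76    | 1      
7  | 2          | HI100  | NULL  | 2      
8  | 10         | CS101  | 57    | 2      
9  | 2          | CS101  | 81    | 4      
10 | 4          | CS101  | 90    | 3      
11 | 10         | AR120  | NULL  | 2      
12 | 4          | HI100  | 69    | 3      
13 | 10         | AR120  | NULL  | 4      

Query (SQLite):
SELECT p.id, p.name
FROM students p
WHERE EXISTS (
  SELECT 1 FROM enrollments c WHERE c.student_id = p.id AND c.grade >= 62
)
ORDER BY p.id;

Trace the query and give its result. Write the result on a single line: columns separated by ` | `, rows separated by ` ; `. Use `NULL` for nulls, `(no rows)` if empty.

2 | Bob ; 4 | Wren ; 10 | Dana

For each students row, check whether any enrollments with matching student_id has grade >= 62.
Keep rows where that is true.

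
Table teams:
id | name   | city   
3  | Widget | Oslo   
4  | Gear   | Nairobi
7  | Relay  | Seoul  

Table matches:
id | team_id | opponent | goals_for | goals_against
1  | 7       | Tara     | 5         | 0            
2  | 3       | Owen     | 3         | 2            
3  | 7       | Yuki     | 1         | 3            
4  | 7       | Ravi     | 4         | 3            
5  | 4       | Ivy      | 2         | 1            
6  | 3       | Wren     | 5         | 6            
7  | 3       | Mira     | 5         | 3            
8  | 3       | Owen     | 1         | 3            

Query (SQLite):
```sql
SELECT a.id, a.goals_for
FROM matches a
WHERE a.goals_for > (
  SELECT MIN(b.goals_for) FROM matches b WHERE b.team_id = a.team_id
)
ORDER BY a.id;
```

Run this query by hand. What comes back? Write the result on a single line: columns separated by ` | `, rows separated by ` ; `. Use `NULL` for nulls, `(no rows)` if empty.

For each matches row a, compute MIN(goals_for) over rows sharing a.team_id.
Keep row a if a.goals_for > that per-group MIN.
  team_id=3: MIN(goals_for) = 1
  team_id=4: MIN(goals_for) = 2
  team_id=7: MIN(goals_for) = 1

1 | 5 ; 2 | 3 ; 4 | 4 ; 6 | 5 ; 7 | 5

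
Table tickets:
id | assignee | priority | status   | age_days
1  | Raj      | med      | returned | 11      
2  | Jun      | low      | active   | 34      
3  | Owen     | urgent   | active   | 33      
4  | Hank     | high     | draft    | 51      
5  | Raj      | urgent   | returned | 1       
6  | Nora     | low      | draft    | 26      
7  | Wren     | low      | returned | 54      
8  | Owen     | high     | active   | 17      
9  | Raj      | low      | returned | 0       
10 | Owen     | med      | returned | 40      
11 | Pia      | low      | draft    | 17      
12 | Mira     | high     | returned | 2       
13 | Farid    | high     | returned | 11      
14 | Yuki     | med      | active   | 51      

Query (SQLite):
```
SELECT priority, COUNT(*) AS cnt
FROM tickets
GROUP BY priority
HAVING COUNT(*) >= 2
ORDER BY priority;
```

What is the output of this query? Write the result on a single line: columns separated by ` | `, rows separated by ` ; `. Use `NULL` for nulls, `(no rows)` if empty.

high | 4 ; low | 5 ; med | 3 ; urgent | 2

Partition tickets by priority; compute COUNT(*) within each group.
HAVING: keep groups with count ≥ 2.
  high: ids {4, 8, 12, 13} → COUNT(*)=4
  low: ids {2, 6, 7, 9, 11} → COUNT(*)=5
  med: ids {1, 10, 14} → COUNT(*)=3
  urgent: ids {3, 5} → COUNT(*)=2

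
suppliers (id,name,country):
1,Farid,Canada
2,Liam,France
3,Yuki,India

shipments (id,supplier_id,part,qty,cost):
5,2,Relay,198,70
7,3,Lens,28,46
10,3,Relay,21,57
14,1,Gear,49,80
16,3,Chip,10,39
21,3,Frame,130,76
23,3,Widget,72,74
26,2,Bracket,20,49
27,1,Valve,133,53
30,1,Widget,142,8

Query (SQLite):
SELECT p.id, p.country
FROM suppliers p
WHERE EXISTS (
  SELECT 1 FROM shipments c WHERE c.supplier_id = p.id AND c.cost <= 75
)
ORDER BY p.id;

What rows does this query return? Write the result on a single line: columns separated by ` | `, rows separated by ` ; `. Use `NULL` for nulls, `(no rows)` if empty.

For each suppliers row, check whether any shipments with matching supplier_id has cost <= 75.
Keep rows where that is true.

1 | Canada ; 2 | France ; 3 | India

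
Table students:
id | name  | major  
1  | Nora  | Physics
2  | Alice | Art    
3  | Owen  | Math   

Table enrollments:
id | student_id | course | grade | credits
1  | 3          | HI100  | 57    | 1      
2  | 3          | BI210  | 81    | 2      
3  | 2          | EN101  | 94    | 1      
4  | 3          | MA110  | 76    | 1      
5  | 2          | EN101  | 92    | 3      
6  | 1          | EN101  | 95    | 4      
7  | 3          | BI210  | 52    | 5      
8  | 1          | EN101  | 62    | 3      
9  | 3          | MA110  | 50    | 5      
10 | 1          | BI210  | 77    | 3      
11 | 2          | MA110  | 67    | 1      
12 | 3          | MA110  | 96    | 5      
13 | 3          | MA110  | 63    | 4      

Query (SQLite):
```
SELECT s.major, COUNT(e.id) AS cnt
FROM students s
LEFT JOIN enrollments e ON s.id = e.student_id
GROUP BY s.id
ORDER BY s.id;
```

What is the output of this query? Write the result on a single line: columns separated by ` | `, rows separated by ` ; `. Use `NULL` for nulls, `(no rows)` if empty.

LEFT JOIN keeps every students row; unmatched ones get NULL for enrollments columns.
Group by students.id and compute COUNT(e.id). COUNT(col) of an all-NULL group is 0.
  1: ids {6, 8, 10} → COUNT(e.id)=3
  2: ids {3, 5, 11} → COUNT(e.id)=3
  3: ids {1, 2, 4, 7, 9, 12, 13} → COUNT(e.id)=7

Physics | 3 ; Art | 3 ; Math | 7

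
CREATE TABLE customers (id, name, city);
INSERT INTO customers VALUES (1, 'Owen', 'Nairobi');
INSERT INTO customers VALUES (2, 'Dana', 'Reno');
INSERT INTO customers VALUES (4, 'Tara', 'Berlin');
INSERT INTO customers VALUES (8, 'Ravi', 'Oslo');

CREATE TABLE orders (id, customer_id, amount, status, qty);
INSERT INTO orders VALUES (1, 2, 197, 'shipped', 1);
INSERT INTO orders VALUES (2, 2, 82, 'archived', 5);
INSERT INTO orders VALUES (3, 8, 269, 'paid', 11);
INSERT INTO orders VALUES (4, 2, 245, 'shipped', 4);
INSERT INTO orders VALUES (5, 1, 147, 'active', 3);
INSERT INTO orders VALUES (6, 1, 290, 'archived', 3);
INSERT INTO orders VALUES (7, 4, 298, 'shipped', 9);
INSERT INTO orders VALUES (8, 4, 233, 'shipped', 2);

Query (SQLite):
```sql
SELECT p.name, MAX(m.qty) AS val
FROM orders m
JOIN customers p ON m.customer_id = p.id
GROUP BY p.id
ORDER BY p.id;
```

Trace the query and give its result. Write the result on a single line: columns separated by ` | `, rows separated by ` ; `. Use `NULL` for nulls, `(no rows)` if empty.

Join each orders row to its customers via customer_id.
Group joined rows by customers.id; compute MAX(m.qty) per group.
  1: ids {5, 6} → MAX(m.qty)=3
  2: ids {1, 2, 4} → MAX(m.qty)=5
  4: ids {7, 8} → MAX(m.qty)=9
  8: ids {3} → MAX(m.qty)=11

Owen | 3 ; Dana | 5 ; Tara | 9 ; Ravi | 11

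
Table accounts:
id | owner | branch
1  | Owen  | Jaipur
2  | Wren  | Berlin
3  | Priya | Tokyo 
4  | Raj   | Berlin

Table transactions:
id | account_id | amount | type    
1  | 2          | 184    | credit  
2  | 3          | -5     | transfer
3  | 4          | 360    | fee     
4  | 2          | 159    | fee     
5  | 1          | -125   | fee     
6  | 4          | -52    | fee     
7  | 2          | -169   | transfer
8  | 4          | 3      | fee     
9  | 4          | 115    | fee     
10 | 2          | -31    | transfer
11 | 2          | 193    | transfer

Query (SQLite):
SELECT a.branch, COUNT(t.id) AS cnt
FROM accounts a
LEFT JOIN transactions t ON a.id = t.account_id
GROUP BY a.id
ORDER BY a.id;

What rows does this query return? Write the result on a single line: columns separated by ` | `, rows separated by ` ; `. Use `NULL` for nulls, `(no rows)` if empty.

LEFT JOIN keeps every accounts row; unmatched ones get NULL for transactions columns.
Group by accounts.id and compute COUNT(t.id). COUNT(col) of an all-NULL group is 0.
  1: ids {5} → COUNT(t.id)=1
  2: ids {1, 4, 7, 10, 11} → COUNT(t.id)=5
  3: ids {2} → COUNT(t.id)=1
  4: ids {3, 6, 8, 9} → COUNT(t.id)=4

Jaipur | 1 ; Berlin | 5 ; Tokyo | 1 ; Berlin | 4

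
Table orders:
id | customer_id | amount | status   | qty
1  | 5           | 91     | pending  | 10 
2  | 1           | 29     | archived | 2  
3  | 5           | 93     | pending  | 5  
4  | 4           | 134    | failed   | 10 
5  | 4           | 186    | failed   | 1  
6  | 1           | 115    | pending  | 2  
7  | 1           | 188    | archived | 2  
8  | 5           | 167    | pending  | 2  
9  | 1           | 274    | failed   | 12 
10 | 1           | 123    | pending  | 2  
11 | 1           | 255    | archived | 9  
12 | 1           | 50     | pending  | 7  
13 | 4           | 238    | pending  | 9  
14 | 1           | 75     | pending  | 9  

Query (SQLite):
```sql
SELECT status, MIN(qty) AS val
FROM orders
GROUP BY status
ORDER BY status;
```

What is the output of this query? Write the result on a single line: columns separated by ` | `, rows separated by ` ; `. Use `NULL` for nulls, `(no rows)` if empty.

Partition orders by status; compute MIN(qty) within each group.
  archived: ids {2, 7, 11} → MIN(qty)=2
  failed: ids {4, 5, 9} → MIN(qty)=1
  pending: ids {1, 3, 6, 8, 10, 12, 13, 14} → MIN(qty)=2

archived | 2 ; failed | 1 ; pending | 2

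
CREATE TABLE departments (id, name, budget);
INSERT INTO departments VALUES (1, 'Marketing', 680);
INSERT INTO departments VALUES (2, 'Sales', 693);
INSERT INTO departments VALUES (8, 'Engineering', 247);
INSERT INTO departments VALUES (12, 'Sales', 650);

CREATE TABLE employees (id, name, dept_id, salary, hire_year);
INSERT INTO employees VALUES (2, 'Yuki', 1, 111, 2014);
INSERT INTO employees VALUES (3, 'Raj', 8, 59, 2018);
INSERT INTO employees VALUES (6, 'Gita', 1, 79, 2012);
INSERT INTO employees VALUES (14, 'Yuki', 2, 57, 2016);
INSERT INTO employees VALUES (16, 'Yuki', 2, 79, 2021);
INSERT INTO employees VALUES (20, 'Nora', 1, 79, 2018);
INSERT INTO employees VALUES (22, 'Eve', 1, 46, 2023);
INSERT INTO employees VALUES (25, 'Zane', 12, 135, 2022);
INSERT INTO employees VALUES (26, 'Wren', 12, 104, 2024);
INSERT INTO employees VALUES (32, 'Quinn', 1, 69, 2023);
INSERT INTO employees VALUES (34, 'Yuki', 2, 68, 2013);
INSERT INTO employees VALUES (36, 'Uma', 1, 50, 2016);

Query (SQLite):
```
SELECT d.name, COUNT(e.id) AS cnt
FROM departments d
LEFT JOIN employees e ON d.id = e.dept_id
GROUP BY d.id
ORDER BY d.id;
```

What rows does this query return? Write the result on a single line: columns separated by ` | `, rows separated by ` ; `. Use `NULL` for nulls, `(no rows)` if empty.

LEFT JOIN keeps every departments row; unmatched ones get NULL for employees columns.
Group by departments.id and compute COUNT(e.id). COUNT(col) of an all-NULL group is 0.
  1: ids {2, 6, 20, 22, 32, 36} → COUNT(e.id)=6
  2: ids {14, 16, 34} → COUNT(e.id)=3
  8: ids {3} → COUNT(e.id)=1
  12: ids {25, 26} → COUNT(e.id)=2

Marketing | 6 ; Sales | 3 ; Engineering | 1 ; Sales | 2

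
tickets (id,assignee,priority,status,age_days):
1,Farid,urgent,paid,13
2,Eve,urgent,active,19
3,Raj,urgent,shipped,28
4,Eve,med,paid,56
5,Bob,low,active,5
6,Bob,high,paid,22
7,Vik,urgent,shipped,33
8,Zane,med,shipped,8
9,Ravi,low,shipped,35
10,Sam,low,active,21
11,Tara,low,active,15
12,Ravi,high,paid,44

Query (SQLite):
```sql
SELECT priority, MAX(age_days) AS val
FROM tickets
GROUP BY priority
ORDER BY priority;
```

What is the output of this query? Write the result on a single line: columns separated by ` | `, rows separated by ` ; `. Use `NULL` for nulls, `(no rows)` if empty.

high | 44 ; low | 35 ; med | 56 ; urgent | 33

Partition tickets by priority; compute MAX(age_days) within each group.
  high: ids {6, 12} → MAX(age_days)=44
  low: ids {5, 9, 10, 11} → MAX(age_days)=35
  med: ids {4, 8} → MAX(age_days)=56
  urgent: ids {1, 2, 3, 7} → MAX(age_days)=33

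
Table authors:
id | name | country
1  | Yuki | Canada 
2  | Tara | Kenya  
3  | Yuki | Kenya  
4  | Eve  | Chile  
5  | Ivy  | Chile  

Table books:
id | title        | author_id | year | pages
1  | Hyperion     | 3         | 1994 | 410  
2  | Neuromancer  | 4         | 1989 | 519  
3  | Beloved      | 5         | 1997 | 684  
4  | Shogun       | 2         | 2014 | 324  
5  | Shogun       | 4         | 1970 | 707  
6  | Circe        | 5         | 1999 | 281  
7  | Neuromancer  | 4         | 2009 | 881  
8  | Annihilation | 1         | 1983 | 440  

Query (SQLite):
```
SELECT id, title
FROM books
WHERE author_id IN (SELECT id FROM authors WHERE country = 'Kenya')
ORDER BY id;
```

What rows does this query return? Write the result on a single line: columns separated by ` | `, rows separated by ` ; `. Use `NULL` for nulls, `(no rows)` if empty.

1 | Hyperion ; 4 | Shogun

Inner query: authors.id where country = 'Kenya'.
Outer: keep books rows whose author_id is in that set.
Inner query → {2, 3}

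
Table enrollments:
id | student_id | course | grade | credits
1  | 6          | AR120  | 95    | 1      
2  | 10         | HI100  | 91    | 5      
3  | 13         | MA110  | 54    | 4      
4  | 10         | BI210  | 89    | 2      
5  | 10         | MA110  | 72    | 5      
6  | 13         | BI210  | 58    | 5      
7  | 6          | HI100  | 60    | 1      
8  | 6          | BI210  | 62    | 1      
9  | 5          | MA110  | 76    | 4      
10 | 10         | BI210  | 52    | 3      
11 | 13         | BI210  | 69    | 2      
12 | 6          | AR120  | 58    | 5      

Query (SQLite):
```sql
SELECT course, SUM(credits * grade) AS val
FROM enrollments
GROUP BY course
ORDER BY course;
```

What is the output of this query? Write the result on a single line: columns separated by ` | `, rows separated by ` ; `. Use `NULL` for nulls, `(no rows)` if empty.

AR120 | 385 ; BI210 | 824 ; HI100 | 515 ; MA110 | 880

For each row compute credits * grade.
Group by course; take SUM of the expression per group.
  AR120: ids {1, 12} → SUM(credits * grade)=385
  BI210: ids {4, 6, 8, 10, 11} → SUM(credits * grade)=824
  HI100: ids {2, 7} → SUM(credits * grade)=515
  MA110: ids {3, 5, 9} → SUM(credits * grade)=880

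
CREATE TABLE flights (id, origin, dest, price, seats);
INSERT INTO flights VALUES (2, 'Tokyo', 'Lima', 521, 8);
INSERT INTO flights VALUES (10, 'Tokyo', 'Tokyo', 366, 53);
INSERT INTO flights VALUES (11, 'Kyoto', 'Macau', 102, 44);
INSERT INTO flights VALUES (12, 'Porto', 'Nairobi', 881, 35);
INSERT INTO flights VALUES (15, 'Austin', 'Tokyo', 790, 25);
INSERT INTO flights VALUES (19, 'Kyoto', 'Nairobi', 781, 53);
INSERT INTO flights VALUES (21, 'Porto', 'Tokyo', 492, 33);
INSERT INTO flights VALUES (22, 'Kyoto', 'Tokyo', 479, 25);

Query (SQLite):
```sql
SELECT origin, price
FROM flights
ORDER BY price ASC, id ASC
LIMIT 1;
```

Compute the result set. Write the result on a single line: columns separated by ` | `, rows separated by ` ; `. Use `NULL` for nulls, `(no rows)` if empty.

Kyoto | 102

Sort by price asc, tiebreak id asc: (102, id=11), (366, id=10), (479, id=22), (492, id=21) …. Take first 1.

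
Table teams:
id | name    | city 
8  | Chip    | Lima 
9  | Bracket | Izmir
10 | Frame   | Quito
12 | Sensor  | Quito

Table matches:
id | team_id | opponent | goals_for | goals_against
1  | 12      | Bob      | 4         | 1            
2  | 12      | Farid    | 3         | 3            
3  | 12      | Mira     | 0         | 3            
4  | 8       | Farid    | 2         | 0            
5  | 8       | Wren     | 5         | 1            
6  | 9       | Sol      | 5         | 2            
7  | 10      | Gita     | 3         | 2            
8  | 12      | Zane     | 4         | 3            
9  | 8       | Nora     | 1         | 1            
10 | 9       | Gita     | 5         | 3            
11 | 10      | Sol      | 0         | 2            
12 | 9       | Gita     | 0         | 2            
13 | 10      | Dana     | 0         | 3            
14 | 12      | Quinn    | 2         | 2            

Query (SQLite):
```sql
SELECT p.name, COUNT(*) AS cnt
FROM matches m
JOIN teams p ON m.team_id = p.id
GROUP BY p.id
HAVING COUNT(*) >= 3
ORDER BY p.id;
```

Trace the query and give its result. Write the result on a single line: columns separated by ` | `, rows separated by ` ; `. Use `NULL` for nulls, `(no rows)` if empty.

Join each matches row to its teams via team_id.
Group joined rows by teams.id; compute COUNT(*) per group.
HAVING: keep groups with count ≥ 3.
  8: ids {4, 5, 9} → COUNT(*)=3
  9: ids {6, 10, 12} → COUNT(*)=3
  10: ids {7, 11, 13} → COUNT(*)=3
  12: ids {1, 2, 3, 8, 14} → COUNT(*)=5

Chip | 3 ; Bracket | 3 ; Frame | 3 ; Sensor | 5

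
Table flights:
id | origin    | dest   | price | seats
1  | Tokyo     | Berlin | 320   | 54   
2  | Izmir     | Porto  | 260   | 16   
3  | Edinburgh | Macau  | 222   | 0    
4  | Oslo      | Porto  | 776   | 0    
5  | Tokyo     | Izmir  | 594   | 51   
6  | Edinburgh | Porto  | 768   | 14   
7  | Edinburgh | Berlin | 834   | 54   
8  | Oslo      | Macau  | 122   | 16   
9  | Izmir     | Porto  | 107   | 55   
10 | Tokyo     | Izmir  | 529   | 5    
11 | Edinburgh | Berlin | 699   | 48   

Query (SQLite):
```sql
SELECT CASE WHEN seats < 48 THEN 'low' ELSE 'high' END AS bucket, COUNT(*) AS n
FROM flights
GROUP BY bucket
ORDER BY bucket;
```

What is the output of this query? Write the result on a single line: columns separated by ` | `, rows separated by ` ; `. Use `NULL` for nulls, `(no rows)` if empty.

Bucket rows by seats < 48 → 'low' else 'high'; count each bucket.

high | 5 ; low | 6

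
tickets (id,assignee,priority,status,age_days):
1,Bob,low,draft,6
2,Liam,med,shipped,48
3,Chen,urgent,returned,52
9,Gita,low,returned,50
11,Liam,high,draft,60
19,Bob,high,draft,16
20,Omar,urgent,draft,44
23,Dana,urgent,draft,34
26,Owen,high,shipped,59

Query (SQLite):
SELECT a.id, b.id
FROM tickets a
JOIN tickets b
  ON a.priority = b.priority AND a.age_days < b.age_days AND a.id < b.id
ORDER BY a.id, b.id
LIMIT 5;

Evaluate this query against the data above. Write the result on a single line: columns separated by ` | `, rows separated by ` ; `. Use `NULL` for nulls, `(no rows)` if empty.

Pairs (a,b) with same priority, a.age_days < b.age_days, a.id < b.id.
priority groups: high:{11,19,26} low:{1,9} med:{2} urgent:{3,20,23}
Ordered by (a.id, b.id); first 5.

1 | 9 ; 19 | 26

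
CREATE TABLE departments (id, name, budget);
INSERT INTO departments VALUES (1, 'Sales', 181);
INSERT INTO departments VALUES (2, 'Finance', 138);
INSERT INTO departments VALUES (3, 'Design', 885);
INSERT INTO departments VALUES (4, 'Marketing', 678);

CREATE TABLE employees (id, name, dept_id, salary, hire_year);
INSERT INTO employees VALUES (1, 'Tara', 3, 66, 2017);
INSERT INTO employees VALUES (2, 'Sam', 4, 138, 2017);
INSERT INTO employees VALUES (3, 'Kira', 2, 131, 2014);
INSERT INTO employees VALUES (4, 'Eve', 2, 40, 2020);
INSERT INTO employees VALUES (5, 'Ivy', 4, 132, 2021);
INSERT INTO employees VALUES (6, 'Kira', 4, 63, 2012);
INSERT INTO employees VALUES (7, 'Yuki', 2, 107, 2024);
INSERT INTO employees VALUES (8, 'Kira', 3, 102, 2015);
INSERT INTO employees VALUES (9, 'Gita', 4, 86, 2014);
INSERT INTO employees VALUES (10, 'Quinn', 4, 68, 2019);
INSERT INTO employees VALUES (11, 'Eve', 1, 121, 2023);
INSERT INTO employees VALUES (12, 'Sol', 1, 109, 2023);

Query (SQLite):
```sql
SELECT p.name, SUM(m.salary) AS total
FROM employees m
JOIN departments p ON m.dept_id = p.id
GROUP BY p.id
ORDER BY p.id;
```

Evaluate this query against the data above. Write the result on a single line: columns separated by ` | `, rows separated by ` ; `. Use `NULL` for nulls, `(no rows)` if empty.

Sales | 230 ; Finance | 278 ; Design | 168 ; Marketing | 487

Join each employees row to its departments via dept_id.
Group joined rows by departments.id; compute SUM(m.salary) per group.
  1: ids {11, 12} → SUM(m.salary)=230
  2: ids {3, 4, 7} → SUM(m.salary)=278
  3: ids {1, 8} → SUM(m.salary)=168
  4: ids {2, 5, 6, 9, 10} → SUM(m.salary)=487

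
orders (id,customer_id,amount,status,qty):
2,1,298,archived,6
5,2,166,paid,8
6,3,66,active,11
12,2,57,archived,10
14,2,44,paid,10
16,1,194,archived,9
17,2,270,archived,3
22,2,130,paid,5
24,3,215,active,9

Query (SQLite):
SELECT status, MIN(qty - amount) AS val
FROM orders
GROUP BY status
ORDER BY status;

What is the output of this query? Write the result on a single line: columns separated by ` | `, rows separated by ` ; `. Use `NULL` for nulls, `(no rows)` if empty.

For each row compute qty - amount.
Group by status; take MIN of the expression per group.
  active: ids {6, 24} → MIN(qty - amount)=-206
  archived: ids {2, 12, 16, 17} → MIN(qty - amount)=-292
  paid: ids {5, 14, 22} → MIN(qty - amount)=-158

active | -206 ; archived | -292 ; paid | -158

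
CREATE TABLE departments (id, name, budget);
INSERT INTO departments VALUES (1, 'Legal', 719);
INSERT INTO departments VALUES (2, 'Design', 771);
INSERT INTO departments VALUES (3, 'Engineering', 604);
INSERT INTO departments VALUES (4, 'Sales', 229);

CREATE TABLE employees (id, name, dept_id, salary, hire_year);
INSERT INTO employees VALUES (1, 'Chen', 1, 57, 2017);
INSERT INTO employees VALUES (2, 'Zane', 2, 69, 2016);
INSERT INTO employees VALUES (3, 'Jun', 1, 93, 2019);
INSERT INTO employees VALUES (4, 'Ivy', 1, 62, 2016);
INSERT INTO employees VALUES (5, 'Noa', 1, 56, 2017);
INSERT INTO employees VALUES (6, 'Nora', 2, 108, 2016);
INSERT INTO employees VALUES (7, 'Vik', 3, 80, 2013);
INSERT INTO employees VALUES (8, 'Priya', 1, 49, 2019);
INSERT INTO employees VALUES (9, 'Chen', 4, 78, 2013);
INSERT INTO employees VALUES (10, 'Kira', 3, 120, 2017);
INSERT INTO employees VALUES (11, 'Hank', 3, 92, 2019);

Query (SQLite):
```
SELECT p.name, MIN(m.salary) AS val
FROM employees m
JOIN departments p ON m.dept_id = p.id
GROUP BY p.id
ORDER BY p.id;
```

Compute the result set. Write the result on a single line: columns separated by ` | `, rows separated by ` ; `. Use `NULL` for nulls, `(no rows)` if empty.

Join each employees row to its departments via dept_id.
Group joined rows by departments.id; compute MIN(m.salary) per group.
  1: ids {1, 3, 4, 5, 8} → MIN(m.salary)=49
  2: ids {2, 6} → MIN(m.salary)=69
  3: ids {7, 10, 11} → MIN(m.salary)=80
  4: ids {9} → MIN(m.salary)=78

Legal | 49 ; Design | 69 ; Engineering | 80 ; Sales | 78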